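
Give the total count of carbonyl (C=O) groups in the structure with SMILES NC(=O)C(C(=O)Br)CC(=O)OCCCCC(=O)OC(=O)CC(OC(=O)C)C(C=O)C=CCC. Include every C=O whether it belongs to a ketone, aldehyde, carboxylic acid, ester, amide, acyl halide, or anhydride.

7

H2NCO: amide, 1 C=O (running total 1).
CH(COBr): acyl halide, 1 C=O (running total 2).
CH2COOCH2: ester, 1 C=O (running total 3).
CH2CO-O-COCH2: anhydride, 2 C=O (running total 5).
CH(OCOCH3): ester, 1 C=O (running total 6).
CH(CHO): aldehyde, 1 C=O (running total 7).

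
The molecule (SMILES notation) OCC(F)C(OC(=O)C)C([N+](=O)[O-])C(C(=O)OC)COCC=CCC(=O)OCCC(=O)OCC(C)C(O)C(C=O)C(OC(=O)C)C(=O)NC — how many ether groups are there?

1

Reading the structure from left to right:
  HOCH2: HO– on an sp³ carbon → alcohol.
  CH(F): halogen on an sp³ carbon → alkyl halide.
  CH(OCOCH3): pendant –OC(=O)CH3: an acyloxy group → ester.
  CH(NO2): –NO2 on an sp³ carbon → nitro (the N=O is not a carbonyl).
  CH(COOCH3): pendant –COOCH3: carbonyl C bonded to C and –OCH3 → ester.
  CH2OCH2: C–O–C with sp³ carbons on both sides and no adjacent C=O → ether.
  CH=CH: C=C double bond → alkene.
  CH2COOCH2: –C(=O)–O–C with C on the carbonyl side → ester.
  CH2COOCH2: –C(=O)–O–C with C on the carbonyl side → ester.
  CH(OH): –OH on an sp³ carbon → alcohol (secondary).
  CH(CHO): pendant –CHO: carbonyl C bonded to C and H → aldehyde.
  CH(OCOCH3): pendant –OC(=O)CH3: an acyloxy group → ester.
  CONHCH3: –C(=O)NHCH3: carbonyl C bonded to C and to N → amide (the N is not an amine).
Ether appears at: CH2OCH2 → 1.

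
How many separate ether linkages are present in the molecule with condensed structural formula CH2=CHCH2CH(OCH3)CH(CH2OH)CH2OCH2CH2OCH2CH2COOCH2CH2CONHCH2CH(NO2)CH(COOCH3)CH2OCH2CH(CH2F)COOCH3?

Taking each segment in turn:
  CH2=CH: C=C double bond → alkene.
  CH(OCH3): pendant –OCH3: C–O–C with sp³ C, no adjacent C=O → ether.
  CH(CH2OH): pendant –CH2OH on an sp³ backbone C → alcohol.
  CH2OCH2: C–O–C with sp³ carbons on both sides and no adjacent C=O → ether.
  CH2OCH2: C–O–C with sp³ carbons on both sides and no adjacent C=O → ether.
  CH2COOCH2: –C(=O)–O–C with C on the carbonyl side → ester.
  CH2CONHCH2: –C(=O)–N– linkage → amide (the N is not an amine).
  CH(NO2): –NO2 on an sp³ carbon → nitro (the N=O is not a carbonyl).
  CH(COOCH3): pendant –COOCH3: carbonyl C bonded to C and –OCH3 → ester.
  CH2OCH2: C–O–C with sp³ carbons on both sides and no adjacent C=O → ether.
  CH(CH2F): pendant –CH2X: halogen on sp³ carbon → alkyl halide.
  COOCH3: –C(=O)OCH3: carbonyl C bonded to C and to –OCH3 → ester (not ketone + ether).
Ether appears at: CH(OCH3), CH2OCH2, CH2OCH2, CH2OCH2 → 4.

4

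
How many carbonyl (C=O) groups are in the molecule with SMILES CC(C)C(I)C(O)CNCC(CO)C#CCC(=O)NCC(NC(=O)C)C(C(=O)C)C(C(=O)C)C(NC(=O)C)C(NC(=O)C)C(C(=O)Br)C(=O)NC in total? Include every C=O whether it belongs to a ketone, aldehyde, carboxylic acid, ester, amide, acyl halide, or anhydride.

8

CH2CONHCH2: amide, 1 C=O (running total 1).
CH(NHCOCH3): amide, 1 C=O (running total 2).
CH(COCH3): ketone, 1 C=O (running total 3).
CH(COCH3): ketone, 1 C=O (running total 4).
CH(NHCOCH3): amide, 1 C=O (running total 5).
CH(NHCOCH3): amide, 1 C=O (running total 6).
CH(COBr): acyl halide, 1 C=O (running total 7).
CONHCH3: amide, 1 C=O (running total 8).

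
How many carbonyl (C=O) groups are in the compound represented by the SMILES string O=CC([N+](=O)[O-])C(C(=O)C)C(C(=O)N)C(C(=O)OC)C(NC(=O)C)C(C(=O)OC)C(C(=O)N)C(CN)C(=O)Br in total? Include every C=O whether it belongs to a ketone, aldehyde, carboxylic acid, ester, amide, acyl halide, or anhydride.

8

OHC: aldehyde, 1 C=O (running total 1).
CH(COCH3): ketone, 1 C=O (running total 2).
CH(CONH2): amide, 1 C=O (running total 3).
CH(COOCH3): ester, 1 C=O (running total 4).
CH(NHCOCH3): amide, 1 C=O (running total 5).
CH(COOCH3): ester, 1 C=O (running total 6).
CH(CONH2): amide, 1 C=O (running total 7).
COBr: acyl halide, 1 C=O (running total 8).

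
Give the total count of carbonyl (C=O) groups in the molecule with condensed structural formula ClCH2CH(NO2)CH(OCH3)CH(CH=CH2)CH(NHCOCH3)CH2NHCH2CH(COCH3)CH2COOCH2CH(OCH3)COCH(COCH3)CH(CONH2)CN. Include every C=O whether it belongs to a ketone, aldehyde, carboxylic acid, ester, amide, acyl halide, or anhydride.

CH(NHCOCH3): amide, 1 C=O (running total 1).
CH(COCH3): ketone, 1 C=O (running total 2).
CH2COOCH2: ester, 1 C=O (running total 3).
CO: ketone, 1 C=O (running total 4).
CH(COCH3): ketone, 1 C=O (running total 5).
CH(CONH2): amide, 1 C=O (running total 6).

6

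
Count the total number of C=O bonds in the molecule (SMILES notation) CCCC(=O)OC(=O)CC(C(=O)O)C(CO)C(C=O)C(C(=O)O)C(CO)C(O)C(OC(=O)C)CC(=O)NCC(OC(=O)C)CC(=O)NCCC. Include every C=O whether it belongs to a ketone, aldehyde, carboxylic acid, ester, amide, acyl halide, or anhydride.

CH2CO-O-COCH2: anhydride, 2 C=O (running total 2).
CH(COOH): carboxylic acid, 1 C=O (running total 3).
CH(CHO): aldehyde, 1 C=O (running total 4).
CH(COOH): carboxylic acid, 1 C=O (running total 5).
CH(OCOCH3): ester, 1 C=O (running total 6).
CH2CONHCH2: amide, 1 C=O (running total 7).
CH(OCOCH3): ester, 1 C=O (running total 8).
CH2CONHCH2: amide, 1 C=O (running total 9).

9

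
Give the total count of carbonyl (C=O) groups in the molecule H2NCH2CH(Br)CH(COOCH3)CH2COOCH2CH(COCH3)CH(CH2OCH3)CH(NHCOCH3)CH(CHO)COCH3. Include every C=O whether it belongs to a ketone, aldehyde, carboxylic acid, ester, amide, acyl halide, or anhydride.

6

CH(COOCH3): ester, 1 C=O (running total 1).
CH2COOCH2: ester, 1 C=O (running total 2).
CH(COCH3): ketone, 1 C=O (running total 3).
CH(NHCOCH3): amide, 1 C=O (running total 4).
CH(CHO): aldehyde, 1 C=O (running total 5).
CO: ketone, 1 C=O (running total 6).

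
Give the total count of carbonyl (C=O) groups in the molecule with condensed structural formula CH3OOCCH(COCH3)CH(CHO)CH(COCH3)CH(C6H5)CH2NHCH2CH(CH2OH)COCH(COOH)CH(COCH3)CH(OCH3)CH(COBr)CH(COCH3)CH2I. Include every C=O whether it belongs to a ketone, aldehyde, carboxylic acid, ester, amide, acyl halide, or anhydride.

9

CH3OOC: ester, 1 C=O (running total 1).
CH(COCH3): ketone, 1 C=O (running total 2).
CH(CHO): aldehyde, 1 C=O (running total 3).
CH(COCH3): ketone, 1 C=O (running total 4).
CO: ketone, 1 C=O (running total 5).
CH(COOH): carboxylic acid, 1 C=O (running total 6).
CH(COCH3): ketone, 1 C=O (running total 7).
CH(COBr): acyl halide, 1 C=O (running total 8).
CH(COCH3): ketone, 1 C=O (running total 9).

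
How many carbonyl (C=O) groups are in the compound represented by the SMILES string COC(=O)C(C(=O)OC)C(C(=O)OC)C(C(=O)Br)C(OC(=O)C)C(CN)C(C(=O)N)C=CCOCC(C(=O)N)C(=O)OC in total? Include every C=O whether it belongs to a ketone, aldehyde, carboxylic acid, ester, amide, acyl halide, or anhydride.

8

CH3OOC: ester, 1 C=O (running total 1).
CH(COOCH3): ester, 1 C=O (running total 2).
CH(COOCH3): ester, 1 C=O (running total 3).
CH(COBr): acyl halide, 1 C=O (running total 4).
CH(OCOCH3): ester, 1 C=O (running total 5).
CH(CONH2): amide, 1 C=O (running total 6).
CH(CONH2): amide, 1 C=O (running total 7).
COOCH3: ester, 1 C=O (running total 8).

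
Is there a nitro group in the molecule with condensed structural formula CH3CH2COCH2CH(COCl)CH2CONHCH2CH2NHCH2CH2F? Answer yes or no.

–C(=O)– with carbon on both sides → ketone.
pendant –C(=O)X: carbonyl C bonded to C and halogen → acyl halide.
–C(=O)–N– linkage → amide (the N is not an amine).
C–N–C with sp³ carbons and no adjacent C=O → amine (secondary).
halogen on an sp³ carbon → alkyl halide.
The groups actually present are: acyl halide, alkyl halide, amide, amine, ketone.

no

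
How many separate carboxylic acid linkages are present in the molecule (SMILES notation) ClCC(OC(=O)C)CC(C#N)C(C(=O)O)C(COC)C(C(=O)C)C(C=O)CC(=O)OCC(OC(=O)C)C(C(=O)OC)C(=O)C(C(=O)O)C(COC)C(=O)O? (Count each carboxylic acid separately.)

halogen on an sp³ carbon → alkyl halide.
pendant –OC(=O)CH3: an acyloxy group → ester.
pendant –C≡N: nitrile.
pendant –COOH: carbonyl C bonded to C and –OH → carboxylic acid.
pendant –CH2OCH3: C–O–C linkage → ether.
pendant –COCH3: carbonyl C bonded to two carbons → ketone.
pendant –CHO: carbonyl C bonded to C and H → aldehyde.
–C(=O)–O–C with C on the carbonyl side → ester.
pendant –OC(=O)CH3: an acyloxy group → ester.
pendant –COOCH3: carbonyl C bonded to C and –OCH3 → ester.
–C(=O)– with carbon on both sides → ketone.
pendant –COOH: carbonyl C bonded to C and –OH → carboxylic acid.
pendant –CH2OCH3: C–O–C linkage → ether.
–COOH: carbonyl C bonded to –OH and C → carboxylic acid (the –OH is not a separate alcohol).
Carboxylic acid appears at: CH(COOH), CH(COOH), COOH → 3.

3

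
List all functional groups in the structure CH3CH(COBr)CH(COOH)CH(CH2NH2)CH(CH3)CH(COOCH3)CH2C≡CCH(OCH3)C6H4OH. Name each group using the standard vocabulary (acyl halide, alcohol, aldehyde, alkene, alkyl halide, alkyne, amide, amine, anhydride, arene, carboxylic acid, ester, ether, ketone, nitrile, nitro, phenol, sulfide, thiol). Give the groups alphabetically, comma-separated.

pendant –C(=O)X: carbonyl C bonded to C and halogen → acyl halide.
pendant –COOH: carbonyl C bonded to C and –OH → carboxylic acid.
pendant –CH2NH2: N on sp³ C, no adjacent C=O → amine.
pendant –COOCH3: carbonyl C bonded to C and –OCH3 → ester.
C≡C triple bond → alkyne.
pendant –OCH3: C–O–C with sp³ C, no adjacent C=O → ether.
–OH attached directly to an aromatic ring → phenol (not alcohol); the ring itself is an arene.

acyl halide, alkyne, amine, arene, carboxylic acid, ester, ether, phenol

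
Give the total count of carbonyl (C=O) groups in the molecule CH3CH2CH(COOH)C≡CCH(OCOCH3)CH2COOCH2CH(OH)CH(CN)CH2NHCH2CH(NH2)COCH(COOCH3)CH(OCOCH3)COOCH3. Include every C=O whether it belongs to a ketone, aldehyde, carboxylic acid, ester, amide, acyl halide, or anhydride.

CH(COOH): carboxylic acid, 1 C=O (running total 1).
CH(OCOCH3): ester, 1 C=O (running total 2).
CH2COOCH2: ester, 1 C=O (running total 3).
CO: ketone, 1 C=O (running total 4).
CH(COOCH3): ester, 1 C=O (running total 5).
CH(OCOCH3): ester, 1 C=O (running total 6).
COOCH3: ester, 1 C=O (running total 7).

7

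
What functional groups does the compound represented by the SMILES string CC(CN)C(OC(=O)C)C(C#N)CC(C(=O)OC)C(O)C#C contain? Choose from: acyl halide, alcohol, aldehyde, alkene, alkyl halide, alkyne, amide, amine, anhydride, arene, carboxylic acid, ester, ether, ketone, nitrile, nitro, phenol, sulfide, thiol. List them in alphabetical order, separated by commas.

pendant –CH2NH2: N on sp³ C, no adjacent C=O → amine.
pendant –OC(=O)CH3: an acyloxy group → ester.
pendant –C≡N: nitrile.
pendant –COOCH3: carbonyl C bonded to C and –OCH3 → ester.
–OH on an sp³ carbon → alcohol (secondary).
C≡C triple bond → alkyne.

alcohol, alkyne, amine, ester, nitrile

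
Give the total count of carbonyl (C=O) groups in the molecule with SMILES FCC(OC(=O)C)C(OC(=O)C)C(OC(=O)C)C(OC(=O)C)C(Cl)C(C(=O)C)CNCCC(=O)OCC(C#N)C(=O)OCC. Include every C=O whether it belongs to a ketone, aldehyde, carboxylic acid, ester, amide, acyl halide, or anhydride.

CH(OCOCH3): ester, 1 C=O (running total 1).
CH(OCOCH3): ester, 1 C=O (running total 2).
CH(OCOCH3): ester, 1 C=O (running total 3).
CH(OCOCH3): ester, 1 C=O (running total 4).
CH(COCH3): ketone, 1 C=O (running total 5).
CH2COOCH2: ester, 1 C=O (running total 6).
COOCH2CH3: ester, 1 C=O (running total 7).

7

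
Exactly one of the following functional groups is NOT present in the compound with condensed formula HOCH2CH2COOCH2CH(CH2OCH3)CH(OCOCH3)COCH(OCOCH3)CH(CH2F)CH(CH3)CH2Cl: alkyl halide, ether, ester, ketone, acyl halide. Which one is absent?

acyl halide

ester: present (CH2COOCH2 — –C(=O)–O–C with C on the carbonyl side → ester).
ketone: present (CO — –C(=O)– with carbon on both sides → ketone).
alkyl halide: present (CH(CH2F) — pendant –CH2X: halogen on sp³ carbon → alkyl halide).
ether: present (CH(CH2OCH3) — pendant –CH2OCH3: C–O–C linkage → ether).
acyl halide: no segment matches this pattern.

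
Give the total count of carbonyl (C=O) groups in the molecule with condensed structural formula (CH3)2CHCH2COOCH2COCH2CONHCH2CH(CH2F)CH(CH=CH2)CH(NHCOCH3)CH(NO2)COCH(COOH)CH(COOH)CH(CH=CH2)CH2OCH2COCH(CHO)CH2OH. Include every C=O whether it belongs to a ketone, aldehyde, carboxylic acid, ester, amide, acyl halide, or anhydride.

9

CH2COOCH2: ester, 1 C=O (running total 1).
CO: ketone, 1 C=O (running total 2).
CH2CONHCH2: amide, 1 C=O (running total 3).
CH(NHCOCH3): amide, 1 C=O (running total 4).
CO: ketone, 1 C=O (running total 5).
CH(COOH): carboxylic acid, 1 C=O (running total 6).
CH(COOH): carboxylic acid, 1 C=O (running total 7).
CO: ketone, 1 C=O (running total 8).
CH(CHO): aldehyde, 1 C=O (running total 9).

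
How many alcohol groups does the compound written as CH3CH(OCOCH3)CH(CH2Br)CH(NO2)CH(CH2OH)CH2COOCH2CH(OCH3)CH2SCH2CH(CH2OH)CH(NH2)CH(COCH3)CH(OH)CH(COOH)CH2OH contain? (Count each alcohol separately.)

4

pendant –OC(=O)CH3: an acyloxy group → ester.
pendant –CH2X: halogen on sp³ carbon → alkyl halide.
–NO2 on an sp³ carbon → nitro (the N=O is not a carbonyl).
pendant –CH2OH on an sp³ backbone C → alcohol.
–C(=O)–O–C with C on the carbonyl side → ester.
pendant –OCH3: C–O–C with sp³ C, no adjacent C=O → ether.
C–S–C linkage → sulfide (thioether).
pendant –CH2OH on an sp³ backbone C → alcohol.
–NH2 on an sp³ carbon with no adjacent C=O → amine.
pendant –COCH3: carbonyl C bonded to two carbons → ketone.
–OH on an sp³ carbon → alcohol (secondary).
pendant –COOH: carbonyl C bonded to C and –OH → carboxylic acid.
–OH on an sp³ carbon → alcohol.
Alcohol appears at: CH(CH2OH), CH(CH2OH), CH(OH), CH2OH → 4.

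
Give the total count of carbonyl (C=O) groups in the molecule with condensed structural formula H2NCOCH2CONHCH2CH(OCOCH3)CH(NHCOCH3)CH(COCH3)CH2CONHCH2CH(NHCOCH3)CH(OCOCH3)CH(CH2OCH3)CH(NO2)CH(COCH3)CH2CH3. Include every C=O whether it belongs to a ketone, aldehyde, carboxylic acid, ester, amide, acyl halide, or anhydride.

9

H2NCO: amide, 1 C=O (running total 1).
CH2CONHCH2: amide, 1 C=O (running total 2).
CH(OCOCH3): ester, 1 C=O (running total 3).
CH(NHCOCH3): amide, 1 C=O (running total 4).
CH(COCH3): ketone, 1 C=O (running total 5).
CH2CONHCH2: amide, 1 C=O (running total 6).
CH(NHCOCH3): amide, 1 C=O (running total 7).
CH(OCOCH3): ester, 1 C=O (running total 8).
CH(COCH3): ketone, 1 C=O (running total 9).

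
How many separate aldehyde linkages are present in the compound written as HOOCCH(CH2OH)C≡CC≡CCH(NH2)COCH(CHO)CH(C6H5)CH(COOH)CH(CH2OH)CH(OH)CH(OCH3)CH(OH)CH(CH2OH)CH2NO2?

–COOH: carbonyl C bonded to –OH and C → carboxylic acid (the –OH is not a separate alcohol).
pendant –CH2OH on an sp³ backbone C → alcohol.
C≡C triple bond → alkyne.
C≡C triple bond → alkyne.
–NH2 on an sp³ carbon with no adjacent C=O → amine.
–C(=O)– with carbon on both sides → ketone.
pendant –CHO: carbonyl C bonded to C and H → aldehyde.
pendant –C6H5: benzene ring → arene.
pendant –COOH: carbonyl C bonded to C and –OH → carboxylic acid.
pendant –CH2OH on an sp³ backbone C → alcohol.
–OH on an sp³ carbon → alcohol (secondary).
pendant –OCH3: C–O–C with sp³ C, no adjacent C=O → ether.
–OH on an sp³ carbon → alcohol (secondary).
pendant –CH2OH on an sp³ backbone C → alcohol.
–NO2 on carbon → nitro group.
Aldehyde appears at: CH(CHO) → 1.

1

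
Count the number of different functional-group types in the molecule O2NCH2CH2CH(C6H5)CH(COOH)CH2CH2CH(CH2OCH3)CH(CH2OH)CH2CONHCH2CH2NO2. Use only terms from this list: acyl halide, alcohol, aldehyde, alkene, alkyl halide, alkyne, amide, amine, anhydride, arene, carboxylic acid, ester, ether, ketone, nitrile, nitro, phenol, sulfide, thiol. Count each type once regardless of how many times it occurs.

Taking each segment in turn:
  O2NCH2: –NO2 on carbon → nitro group.
  CH(C6H5): pendant –C6H5: benzene ring → arene.
  CH(COOH): pendant –COOH: carbonyl C bonded to C and –OH → carboxylic acid.
  CH(CH2OCH3): pendant –CH2OCH3: C–O–C linkage → ether.
  CH(CH2OH): pendant –CH2OH on an sp³ backbone C → alcohol.
  CH2CONHCH2: –C(=O)–N– linkage → amide (the N is not an amine).
  CH2NO2: –NO2 on carbon → nitro group.
Distinct types present: alcohol, amide, arene, carboxylic acid, ether, nitro.

6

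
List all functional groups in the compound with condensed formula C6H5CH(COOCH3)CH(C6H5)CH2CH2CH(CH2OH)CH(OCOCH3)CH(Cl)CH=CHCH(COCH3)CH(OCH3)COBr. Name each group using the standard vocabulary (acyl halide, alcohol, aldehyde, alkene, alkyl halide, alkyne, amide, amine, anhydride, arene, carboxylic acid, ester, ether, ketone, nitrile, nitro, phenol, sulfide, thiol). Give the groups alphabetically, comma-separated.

C6H5– phenyl ring → arene.
pendant –COOCH3: carbonyl C bonded to C and –OCH3 → ester.
pendant –C6H5: benzene ring → arene.
pendant –CH2OH on an sp³ backbone C → alcohol.
pendant –OC(=O)CH3: an acyloxy group → ester.
halogen on an sp³ carbon → alkyl halide.
C=C double bond → alkene.
pendant –COCH3: carbonyl C bonded to two carbons → ketone.
pendant –OCH3: C–O–C with sp³ C, no adjacent C=O → ether.
–C(=O)Br: carbonyl C bonded to C and to a halogen → acyl halide (not alkyl halide).

acyl halide, alcohol, alkene, alkyl halide, arene, ester, ether, ketone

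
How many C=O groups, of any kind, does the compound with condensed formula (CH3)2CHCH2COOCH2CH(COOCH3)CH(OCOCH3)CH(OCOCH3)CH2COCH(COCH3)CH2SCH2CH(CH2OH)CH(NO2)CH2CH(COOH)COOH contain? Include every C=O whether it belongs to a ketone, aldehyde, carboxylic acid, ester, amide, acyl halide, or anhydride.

CH2COOCH2: ester, 1 C=O (running total 1).
CH(COOCH3): ester, 1 C=O (running total 2).
CH(OCOCH3): ester, 1 C=O (running total 3).
CH(OCOCH3): ester, 1 C=O (running total 4).
CO: ketone, 1 C=O (running total 5).
CH(COCH3): ketone, 1 C=O (running total 6).
CH(COOH): carboxylic acid, 1 C=O (running total 7).
COOH: carboxylic acid, 1 C=O (running total 8).

8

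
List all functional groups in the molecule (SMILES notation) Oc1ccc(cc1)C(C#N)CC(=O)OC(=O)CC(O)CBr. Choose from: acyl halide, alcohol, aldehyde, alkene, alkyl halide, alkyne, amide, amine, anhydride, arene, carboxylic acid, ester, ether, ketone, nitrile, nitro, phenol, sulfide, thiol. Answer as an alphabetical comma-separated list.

alcohol, alkyl halide, anhydride, arene, nitrile, phenol

Taking each segment in turn:
  HOC6H4: –OH attached directly to an aromatic ring → phenol (not alcohol); the ring itself is an arene.
  CH(CN): pendant –C≡N: nitrile.
  CH2CO-O-COCH2: two acyl groups sharing one oxygen, –C(=O)–O–C(=O)– → anhydride.
  CH(OH): –OH on an sp³ carbon → alcohol (secondary).
  CH2Br: halogen on an sp³ carbon → alkyl halide.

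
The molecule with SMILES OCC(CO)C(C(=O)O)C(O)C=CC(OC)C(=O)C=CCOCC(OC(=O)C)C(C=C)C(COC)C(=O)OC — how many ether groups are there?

3

Reading the structure from left to right:
  HOCH2: HO– on an sp³ carbon → alcohol.
  CH(CH2OH): pendant –CH2OH on an sp³ backbone C → alcohol.
  CH(COOH): pendant –COOH: carbonyl C bonded to C and –OH → carboxylic acid.
  CH(OH): –OH on an sp³ carbon → alcohol (secondary).
  CH=CH: C=C double bond → alkene.
  CH(OCH3): pendant –OCH3: C–O–C with sp³ C, no adjacent C=O → ether.
  CO: –C(=O)– with carbon on both sides → ketone.
  CH=CH: C=C double bond → alkene.
  CH2OCH2: C–O–C with sp³ carbons on both sides and no adjacent C=O → ether.
  CH(OCOCH3): pendant –OC(=O)CH3: an acyloxy group → ester.
  CH(CH=CH2): pendant –CH=CH2: C=C double bond → alkene.
  CH(CH2OCH3): pendant –CH2OCH3: C–O–C linkage → ether.
  COOCH3: –C(=O)OCH3: carbonyl C bonded to C and to –OCH3 → ester (not ketone + ether).
Ether appears at: CH(OCH3), CH2OCH2, CH(CH2OCH3) → 3.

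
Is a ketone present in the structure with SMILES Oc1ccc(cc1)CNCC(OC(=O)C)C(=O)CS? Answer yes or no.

yes

–OH attached directly to an aromatic ring → phenol (not alcohol); the ring itself is an arene.
C–N–C with sp³ carbons and no adjacent C=O → amine (secondary).
pendant –OC(=O)CH3: an acyloxy group → ester.
–C(=O)– with carbon on both sides → ketone.
–SH on an sp³ carbon → thiol.
The CO segment supplies the ketone: –C(=O)– with carbon on both sides → ketone.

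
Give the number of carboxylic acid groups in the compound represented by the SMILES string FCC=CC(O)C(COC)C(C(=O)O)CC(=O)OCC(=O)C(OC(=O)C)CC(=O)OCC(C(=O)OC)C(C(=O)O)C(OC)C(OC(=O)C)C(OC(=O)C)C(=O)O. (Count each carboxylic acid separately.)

Working along the chain:
  FCH2: halogen on an sp³ carbon → alkyl halide.
  CH=CH: C=C double bond → alkene.
  CH(OH): –OH on an sp³ carbon → alcohol (secondary).
  CH(CH2OCH3): pendant –CH2OCH3: C–O–C linkage → ether.
  CH(COOH): pendant –COOH: carbonyl C bonded to C and –OH → carboxylic acid.
  CH2COOCH2: –C(=O)–O–C with C on the carbonyl side → ester.
  CO: –C(=O)– with carbon on both sides → ketone.
  CH(OCOCH3): pendant –OC(=O)CH3: an acyloxy group → ester.
  CH2COOCH2: –C(=O)–O–C with C on the carbonyl side → ester.
  CH(COOCH3): pendant –COOCH3: carbonyl C bonded to C and –OCH3 → ester.
  CH(COOH): pendant –COOH: carbonyl C bonded to C and –OH → carboxylic acid.
  CH(OCH3): pendant –OCH3: C–O–C with sp³ C, no adjacent C=O → ether.
  CH(OCOCH3): pendant –OC(=O)CH3: an acyloxy group → ester.
  CH(OCOCH3): pendant –OC(=O)CH3: an acyloxy group → ester.
  COOH: –COOH: carbonyl C bonded to –OH and C → carboxylic acid (the –OH is not a separate alcohol).
Carboxylic acid appears at: CH(COOH), CH(COOH), COOH → 3.

3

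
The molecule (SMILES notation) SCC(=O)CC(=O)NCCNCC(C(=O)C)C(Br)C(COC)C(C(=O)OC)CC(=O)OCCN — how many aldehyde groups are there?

–SH on an sp³ carbon → thiol.
–C(=O)– with carbon on both sides → ketone.
–C(=O)–N– linkage → amide (the N is not an amine).
C–N–C with sp³ carbons and no adjacent C=O → amine (secondary).
pendant –COCH3: carbonyl C bonded to two carbons → ketone.
halogen on an sp³ carbon → alkyl halide.
pendant –CH2OCH3: C–O–C linkage → ether.
pendant –COOCH3: carbonyl C bonded to C and –OCH3 → ester.
–C(=O)–O–C with C on the carbonyl side → ester.
–NH2 on an sp³ carbon with no adjacent C=O → amine.
No segment is a aldehyde: CO is ketone, not aldehyde; CH(COCH3) is ketone, not aldehyde; CH(COOCH3) is ester, not aldehyde. → 0.

0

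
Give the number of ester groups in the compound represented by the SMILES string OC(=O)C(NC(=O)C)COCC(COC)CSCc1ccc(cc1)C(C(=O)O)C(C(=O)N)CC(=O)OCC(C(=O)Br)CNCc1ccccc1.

1

Taking each segment in turn:
  HOOC: –COOH: carbonyl C bonded to –OH and C → carboxylic acid (the –OH is not a separate alcohol).
  CH(NHCOCH3): pendant –NHC(=O)CH3: N bonded to a carbonyl → amide (not amine).
  CH2OCH2: C–O–C with sp³ carbons on both sides and no adjacent C=O → ether.
  CH(CH2OCH3): pendant –CH2OCH3: C–O–C linkage → ether.
  CH2SCH2: C–S–C linkage → sulfide (thioether).
  C6H4: para-disubstituted benzene ring → arene.
  CH(COOH): pendant –COOH: carbonyl C bonded to C and –OH → carboxylic acid.
  CH(CONH2): pendant –CONH2: carbonyl C bonded to C and N → amide.
  CH2COOCH2: –C(=O)–O–C with C on the carbonyl side → ester.
  CH(COBr): pendant –C(=O)X: carbonyl C bonded to C and halogen → acyl halide.
  CH2NHCH2: C–N–C with sp³ carbons and no adjacent C=O → amine (secondary).
  C6H5: –C6H5 phenyl ring → arene.
Ester appears at: CH2COOCH2 → 1.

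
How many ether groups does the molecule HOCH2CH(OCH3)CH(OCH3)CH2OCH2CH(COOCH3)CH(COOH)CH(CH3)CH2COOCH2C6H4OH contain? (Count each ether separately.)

3

Reading the structure from left to right:
  HOCH2: HO– on an sp³ carbon → alcohol.
  CH(OCH3): pendant –OCH3: C–O–C with sp³ C, no adjacent C=O → ether.
  CH(OCH3): pendant –OCH3: C–O–C with sp³ C, no adjacent C=O → ether.
  CH2OCH2: C–O–C with sp³ carbons on both sides and no adjacent C=O → ether.
  CH(COOCH3): pendant –COOCH3: carbonyl C bonded to C and –OCH3 → ester.
  CH(COOH): pendant –COOH: carbonyl C bonded to C and –OH → carboxylic acid.
  CH2COOCH2: –C(=O)–O–C with C on the carbonyl side → ester.
  C6H4OH: –OH attached directly to an aromatic ring → phenol (not alcohol); the ring itself is an arene.
Ether appears at: CH(OCH3), CH(OCH3), CH2OCH2 → 3.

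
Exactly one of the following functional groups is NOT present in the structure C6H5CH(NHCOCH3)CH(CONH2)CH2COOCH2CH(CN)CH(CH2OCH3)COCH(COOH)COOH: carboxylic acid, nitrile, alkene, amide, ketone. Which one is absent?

alkene

carboxylic acid: present (CH(COOH) — pendant –COOH: carbonyl C bonded to C and –OH → carboxylic acid).
ketone: present (CO — –C(=O)– with carbon on both sides → ketone).
nitrile: present (CH(CN) — pendant –C≡N: nitrile).
amide: present (CH(NHCOCH3) — pendant –NHC(=O)CH3: N bonded to a carbonyl → amide (not amine)).
alkene: absent. In C6H5, the C=C units are part of an aromatic ring, which is an arene, not an isolated alkene.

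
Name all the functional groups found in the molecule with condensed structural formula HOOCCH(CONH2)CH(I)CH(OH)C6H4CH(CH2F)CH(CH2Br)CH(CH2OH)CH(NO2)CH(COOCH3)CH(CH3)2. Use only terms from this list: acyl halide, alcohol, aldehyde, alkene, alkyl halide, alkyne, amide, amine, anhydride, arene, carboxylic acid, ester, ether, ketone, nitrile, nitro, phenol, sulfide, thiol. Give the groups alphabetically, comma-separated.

–COOH: carbonyl C bonded to –OH and C → carboxylic acid (the –OH is not a separate alcohol).
pendant –CONH2: carbonyl C bonded to C and N → amide.
halogen on an sp³ carbon → alkyl halide.
–OH on an sp³ carbon → alcohol (secondary).
para-disubstituted benzene ring → arene.
pendant –CH2X: halogen on sp³ carbon → alkyl halide.
pendant –CH2X: halogen on sp³ carbon → alkyl halide.
pendant –CH2OH on an sp³ backbone C → alcohol.
–NO2 on an sp³ carbon → nitro (the N=O is not a carbonyl).
pendant –COOCH3: carbonyl C bonded to C and –OCH3 → ester.

alcohol, alkyl halide, amide, arene, carboxylic acid, ester, nitro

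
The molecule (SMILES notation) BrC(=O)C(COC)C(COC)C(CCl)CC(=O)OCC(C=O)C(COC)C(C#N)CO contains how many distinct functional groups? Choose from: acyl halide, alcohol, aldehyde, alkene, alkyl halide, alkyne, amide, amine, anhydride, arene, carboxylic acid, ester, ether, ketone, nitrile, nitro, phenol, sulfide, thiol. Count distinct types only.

7

Reading the structure from left to right:
  BrCO: –C(=O)Br: carbonyl C bonded to C and to a halogen → acyl halide (not alkyl halide).
  CH(CH2OCH3): pendant –CH2OCH3: C–O–C linkage → ether.
  CH(CH2OCH3): pendant –CH2OCH3: C–O–C linkage → ether.
  CH(CH2Cl): pendant –CH2X: halogen on sp³ carbon → alkyl halide.
  CH2COOCH2: –C(=O)–O–C with C on the carbonyl side → ester.
  CH(CHO): pendant –CHO: carbonyl C bonded to C and H → aldehyde.
  CH(CH2OCH3): pendant –CH2OCH3: C–O–C linkage → ether.
  CH(CN): pendant –C≡N: nitrile.
  CH2OH: –OH on an sp³ carbon → alcohol.
Distinct types present: acyl halide, alcohol, aldehyde, alkyl halide, ester, ether, nitrile.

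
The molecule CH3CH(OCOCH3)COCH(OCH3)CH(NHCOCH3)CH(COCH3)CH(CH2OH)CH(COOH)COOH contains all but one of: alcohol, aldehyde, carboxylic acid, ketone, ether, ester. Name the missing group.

ether: present (CH(OCH3) — pendant –OCH3: C–O–C with sp³ C, no adjacent C=O → ether).
alcohol: present (CH(CH2OH) — pendant –CH2OH on an sp³ backbone C → alcohol).
ester: present (CH(OCOCH3) — pendant –OC(=O)CH3: an acyloxy group → ester).
carboxylic acid: present (CH(COOH) — pendant –COOH: carbonyl C bonded to C and –OH → carboxylic acid).
ketone: present (CO — –C(=O)– with carbon on both sides → ketone).
aldehyde: absent. In each of CO and CH(COCH3), the carbonyl carbon is bonded to two carbons, so it is a ketone, not an aldehyde. In each of CH(COOH) and COOH, the carbonyl carbon bears –OH, not –H, so it is a carboxylic acid.

aldehyde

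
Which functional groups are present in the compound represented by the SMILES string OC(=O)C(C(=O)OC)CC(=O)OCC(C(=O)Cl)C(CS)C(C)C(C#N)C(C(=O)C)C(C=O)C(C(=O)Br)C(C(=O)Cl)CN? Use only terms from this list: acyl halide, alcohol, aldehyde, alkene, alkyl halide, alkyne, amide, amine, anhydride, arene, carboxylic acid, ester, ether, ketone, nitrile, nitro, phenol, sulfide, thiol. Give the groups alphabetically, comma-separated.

acyl halide, aldehyde, amine, carboxylic acid, ester, ketone, nitrile, thiol

–COOH: carbonyl C bonded to –OH and C → carboxylic acid (the –OH is not a separate alcohol).
pendant –COOCH3: carbonyl C bonded to C and –OCH3 → ester.
–C(=O)–O–C with C on the carbonyl side → ester.
pendant –C(=O)X: carbonyl C bonded to C and halogen → acyl halide.
pendant –CH2SH → thiol.
pendant –C≡N: nitrile.
pendant –COCH3: carbonyl C bonded to two carbons → ketone.
pendant –CHO: carbonyl C bonded to C and H → aldehyde.
pendant –C(=O)X: carbonyl C bonded to C and halogen → acyl halide.
pendant –C(=O)X: carbonyl C bonded to C and halogen → acyl halide.
–NH2 on an sp³ carbon with no adjacent C=O → amine.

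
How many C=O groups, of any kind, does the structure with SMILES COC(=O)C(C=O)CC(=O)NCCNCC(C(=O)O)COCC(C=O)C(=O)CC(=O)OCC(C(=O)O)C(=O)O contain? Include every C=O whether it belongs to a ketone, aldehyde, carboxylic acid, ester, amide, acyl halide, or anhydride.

9

CH3OOC: ester, 1 C=O (running total 1).
CH(CHO): aldehyde, 1 C=O (running total 2).
CH2CONHCH2: amide, 1 C=O (running total 3).
CH(COOH): carboxylic acid, 1 C=O (running total 4).
CH(CHO): aldehyde, 1 C=O (running total 5).
CO: ketone, 1 C=O (running total 6).
CH2COOCH2: ester, 1 C=O (running total 7).
CH(COOH): carboxylic acid, 1 C=O (running total 8).
COOH: carboxylic acid, 1 C=O (running total 9).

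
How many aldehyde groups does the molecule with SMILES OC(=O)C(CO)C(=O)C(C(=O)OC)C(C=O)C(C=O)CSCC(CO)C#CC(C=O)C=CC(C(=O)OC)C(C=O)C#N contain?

4

–COOH: carbonyl C bonded to –OH and C → carboxylic acid (the –OH is not a separate alcohol).
pendant –CH2OH on an sp³ backbone C → alcohol.
–C(=O)– with carbon on both sides → ketone.
pendant –COOCH3: carbonyl C bonded to C and –OCH3 → ester.
pendant –CHO: carbonyl C bonded to C and H → aldehyde.
pendant –CHO: carbonyl C bonded to C and H → aldehyde.
C–S–C linkage → sulfide (thioether).
pendant –CH2OH on an sp³ backbone C → alcohol.
C≡C triple bond → alkyne.
pendant –CHO: carbonyl C bonded to C and H → aldehyde.
C=C double bond → alkene.
pendant –COOCH3: carbonyl C bonded to C and –OCH3 → ester.
pendant –CHO: carbonyl C bonded to C and H → aldehyde.
–C≡N: carbon triple-bonded to nitrogen → nitrile.
Aldehyde appears at: CH(CHO), CH(CHO), CH(CHO), CH(CHO) → 4.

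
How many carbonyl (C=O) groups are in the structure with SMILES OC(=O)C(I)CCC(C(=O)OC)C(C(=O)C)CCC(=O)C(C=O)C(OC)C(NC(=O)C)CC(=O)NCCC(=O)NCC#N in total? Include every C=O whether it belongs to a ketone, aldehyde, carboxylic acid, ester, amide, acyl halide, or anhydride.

8

HOOC: carboxylic acid, 1 C=O (running total 1).
CH(COOCH3): ester, 1 C=O (running total 2).
CH(COCH3): ketone, 1 C=O (running total 3).
CO: ketone, 1 C=O (running total 4).
CH(CHO): aldehyde, 1 C=O (running total 5).
CH(NHCOCH3): amide, 1 C=O (running total 6).
CH2CONHCH2: amide, 1 C=O (running total 7).
CH2CONHCH2: amide, 1 C=O (running total 8).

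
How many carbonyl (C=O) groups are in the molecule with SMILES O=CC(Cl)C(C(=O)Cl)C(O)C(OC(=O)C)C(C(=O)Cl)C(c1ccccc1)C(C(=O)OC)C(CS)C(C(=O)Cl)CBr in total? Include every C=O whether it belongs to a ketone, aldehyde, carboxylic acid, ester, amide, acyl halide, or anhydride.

OHC: aldehyde, 1 C=O (running total 1).
CH(COCl): acyl halide, 1 C=O (running total 2).
CH(OCOCH3): ester, 1 C=O (running total 3).
CH(COCl): acyl halide, 1 C=O (running total 4).
CH(COOCH3): ester, 1 C=O (running total 5).
CH(COCl): acyl halide, 1 C=O (running total 6).

6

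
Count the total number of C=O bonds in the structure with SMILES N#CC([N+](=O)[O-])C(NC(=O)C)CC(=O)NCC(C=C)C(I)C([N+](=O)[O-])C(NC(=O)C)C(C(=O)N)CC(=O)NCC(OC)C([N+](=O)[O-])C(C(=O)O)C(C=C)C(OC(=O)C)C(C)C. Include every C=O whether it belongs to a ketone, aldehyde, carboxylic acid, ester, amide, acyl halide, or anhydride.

7

CH(NHCOCH3): amide, 1 C=O (running total 1).
CH2CONHCH2: amide, 1 C=O (running total 2).
CH(NHCOCH3): amide, 1 C=O (running total 3).
CH(CONH2): amide, 1 C=O (running total 4).
CH2CONHCH2: amide, 1 C=O (running total 5).
CH(COOH): carboxylic acid, 1 C=O (running total 6).
CH(OCOCH3): ester, 1 C=O (running total 7).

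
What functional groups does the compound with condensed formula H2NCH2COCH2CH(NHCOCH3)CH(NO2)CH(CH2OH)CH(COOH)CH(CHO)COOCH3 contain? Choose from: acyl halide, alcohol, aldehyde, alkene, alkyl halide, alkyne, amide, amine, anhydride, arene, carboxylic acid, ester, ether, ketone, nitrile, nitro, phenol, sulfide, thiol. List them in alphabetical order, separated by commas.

Taking each segment in turn:
  H2NCH2: –NH2 on an sp³ carbon with no adjacent C=O → amine.
  CO: –C(=O)– with carbon on both sides → ketone.
  CH(NHCOCH3): pendant –NHC(=O)CH3: N bonded to a carbonyl → amide (not amine).
  CH(NO2): –NO2 on an sp³ carbon → nitro (the N=O is not a carbonyl).
  CH(CH2OH): pendant –CH2OH on an sp³ backbone C → alcohol.
  CH(COOH): pendant –COOH: carbonyl C bonded to C and –OH → carboxylic acid.
  CH(CHO): pendant –CHO: carbonyl C bonded to C and H → aldehyde.
  COOCH3: –C(=O)OCH3: carbonyl C bonded to C and to –OCH3 → ester (not ketone + ether).

alcohol, aldehyde, amide, amine, carboxylic acid, ester, ketone, nitro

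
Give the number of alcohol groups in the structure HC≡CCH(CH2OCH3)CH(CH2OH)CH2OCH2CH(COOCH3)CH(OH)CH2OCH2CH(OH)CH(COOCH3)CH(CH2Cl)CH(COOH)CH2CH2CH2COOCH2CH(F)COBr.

C≡C triple bond → alkyne.
pendant –CH2OCH3: C–O–C linkage → ether.
pendant –CH2OH on an sp³ backbone C → alcohol.
C–O–C with sp³ carbons on both sides and no adjacent C=O → ether.
pendant –COOCH3: carbonyl C bonded to C and –OCH3 → ester.
–OH on an sp³ carbon → alcohol (secondary).
C–O–C with sp³ carbons on both sides and no adjacent C=O → ether.
–OH on an sp³ carbon → alcohol (secondary).
pendant –COOCH3: carbonyl C bonded to C and –OCH3 → ester.
pendant –CH2X: halogen on sp³ carbon → alkyl halide.
pendant –COOH: carbonyl C bonded to C and –OH → carboxylic acid.
–C(=O)–O–C with C on the carbonyl side → ester.
halogen on an sp³ carbon → alkyl halide.
–C(=O)Br: carbonyl C bonded to C and to a halogen → acyl halide (not alkyl halide).
Alcohol appears at: CH(CH2OH), CH(OH), CH(OH) → 3.

3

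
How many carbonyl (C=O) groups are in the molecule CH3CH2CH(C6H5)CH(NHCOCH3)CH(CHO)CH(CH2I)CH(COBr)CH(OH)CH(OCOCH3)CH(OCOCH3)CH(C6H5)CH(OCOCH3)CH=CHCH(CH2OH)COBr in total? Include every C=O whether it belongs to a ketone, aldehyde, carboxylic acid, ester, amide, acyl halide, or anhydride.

CH(NHCOCH3): amide, 1 C=O (running total 1).
CH(CHO): aldehyde, 1 C=O (running total 2).
CH(COBr): acyl halide, 1 C=O (running total 3).
CH(OCOCH3): ester, 1 C=O (running total 4).
CH(OCOCH3): ester, 1 C=O (running total 5).
CH(OCOCH3): ester, 1 C=O (running total 6).
COBr: acyl halide, 1 C=O (running total 7).

7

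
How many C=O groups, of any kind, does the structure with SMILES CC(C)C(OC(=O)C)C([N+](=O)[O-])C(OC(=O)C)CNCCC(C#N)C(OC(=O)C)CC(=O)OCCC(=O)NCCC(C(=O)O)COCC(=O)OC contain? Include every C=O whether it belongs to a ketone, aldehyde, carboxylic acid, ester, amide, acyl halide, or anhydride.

7

CH(OCOCH3): ester, 1 C=O (running total 1).
CH(OCOCH3): ester, 1 C=O (running total 2).
CH(OCOCH3): ester, 1 C=O (running total 3).
CH2COOCH2: ester, 1 C=O (running total 4).
CH2CONHCH2: amide, 1 C=O (running total 5).
CH(COOH): carboxylic acid, 1 C=O (running total 6).
COOCH3: ester, 1 C=O (running total 7).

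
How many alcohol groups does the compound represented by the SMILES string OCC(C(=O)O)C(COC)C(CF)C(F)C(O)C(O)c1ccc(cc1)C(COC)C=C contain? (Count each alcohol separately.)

3

HO– on an sp³ carbon → alcohol.
pendant –COOH: carbonyl C bonded to C and –OH → carboxylic acid.
pendant –CH2OCH3: C–O–C linkage → ether.
pendant –CH2X: halogen on sp³ carbon → alkyl halide.
halogen on an sp³ carbon → alkyl halide.
–OH on an sp³ carbon → alcohol (secondary).
–OH on an sp³ carbon → alcohol (secondary).
para-disubstituted benzene ring → arene.
pendant –CH2OCH3: C–O–C linkage → ether.
C=C double bond → alkene.
Alcohol appears at: HOCH2, CH(OH), CH(OH) → 3.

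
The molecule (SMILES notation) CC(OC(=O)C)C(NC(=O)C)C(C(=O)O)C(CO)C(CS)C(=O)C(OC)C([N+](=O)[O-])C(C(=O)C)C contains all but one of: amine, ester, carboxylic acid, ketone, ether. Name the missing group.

ketone: present (CO — –C(=O)– with carbon on both sides → ketone).
ether: present (CH(OCH3) — pendant –OCH3: C–O–C with sp³ C, no adjacent C=O → ether).
carboxylic acid: present (CH(COOH) — pendant –COOH: carbonyl C bonded to C and –OH → carboxylic acid).
ester: present (CH(OCOCH3) — pendant –OC(=O)CH3: an acyloxy group → ester).
amine: absent. In CH(NHCOCH3), the nitrogen is bonded directly to a carbonyl carbon, making it part of an amide, not a free amine.

amine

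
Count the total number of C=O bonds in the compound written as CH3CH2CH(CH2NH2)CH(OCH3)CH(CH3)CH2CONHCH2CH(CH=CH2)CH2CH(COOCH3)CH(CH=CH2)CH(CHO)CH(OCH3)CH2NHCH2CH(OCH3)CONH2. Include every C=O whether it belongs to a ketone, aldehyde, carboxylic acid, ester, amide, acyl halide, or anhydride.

CH2CONHCH2: amide, 1 C=O (running total 1).
CH(COOCH3): ester, 1 C=O (running total 2).
CH(CHO): aldehyde, 1 C=O (running total 3).
CONH2: amide, 1 C=O (running total 4).

4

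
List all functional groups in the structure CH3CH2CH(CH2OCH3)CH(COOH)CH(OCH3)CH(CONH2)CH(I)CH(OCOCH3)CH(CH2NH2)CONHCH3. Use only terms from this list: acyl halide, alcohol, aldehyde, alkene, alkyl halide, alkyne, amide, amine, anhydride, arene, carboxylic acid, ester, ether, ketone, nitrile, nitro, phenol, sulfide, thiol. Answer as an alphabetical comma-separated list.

pendant –CH2OCH3: C–O–C linkage → ether.
pendant –COOH: carbonyl C bonded to C and –OH → carboxylic acid.
pendant –OCH3: C–O–C with sp³ C, no adjacent C=O → ether.
pendant –CONH2: carbonyl C bonded to C and N → amide.
halogen on an sp³ carbon → alkyl halide.
pendant –OC(=O)CH3: an acyloxy group → ester.
pendant –CH2NH2: N on sp³ C, no adjacent C=O → amine.
–C(=O)NHCH3: carbonyl C bonded to C and to N → amide (the N is not an amine).

alkyl halide, amide, amine, carboxylic acid, ester, ether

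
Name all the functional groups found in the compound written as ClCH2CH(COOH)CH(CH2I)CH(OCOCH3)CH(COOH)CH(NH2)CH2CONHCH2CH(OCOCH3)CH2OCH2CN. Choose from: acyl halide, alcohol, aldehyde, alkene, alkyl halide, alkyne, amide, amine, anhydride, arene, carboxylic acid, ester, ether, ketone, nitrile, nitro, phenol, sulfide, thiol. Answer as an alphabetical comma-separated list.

alkyl halide, amide, amine, carboxylic acid, ester, ether, nitrile

Working along the chain:
  ClCH2: halogen on an sp³ carbon → alkyl halide.
  CH(COOH): pendant –COOH: carbonyl C bonded to C and –OH → carboxylic acid.
  CH(CH2I): pendant –CH2X: halogen on sp³ carbon → alkyl halide.
  CH(OCOCH3): pendant –OC(=O)CH3: an acyloxy group → ester.
  CH(COOH): pendant –COOH: carbonyl C bonded to C and –OH → carboxylic acid.
  CH(NH2): –NH2 on an sp³ carbon with no adjacent C=O → amine.
  CH2CONHCH2: –C(=O)–N– linkage → amide (the N is not an amine).
  CH(OCOCH3): pendant –OC(=O)CH3: an acyloxy group → ester.
  CH2OCH2: C–O–C with sp³ carbons on both sides and no adjacent C=O → ether.
  CN: –C≡N: carbon triple-bonded to nitrogen → nitrile.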